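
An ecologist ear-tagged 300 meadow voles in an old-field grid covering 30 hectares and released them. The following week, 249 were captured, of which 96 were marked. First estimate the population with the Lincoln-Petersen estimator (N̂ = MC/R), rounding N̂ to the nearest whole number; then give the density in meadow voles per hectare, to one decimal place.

density ≈ 25.9 meadow voles per hectare

N̂ = 300·249/96 = 74700/96 ≈ 778.1 → 778
Density = N̂ / area = 778 / 30 ≈ 25.93 → 25.9 per hectare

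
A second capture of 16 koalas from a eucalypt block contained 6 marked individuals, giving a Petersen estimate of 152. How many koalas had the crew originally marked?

From N = M·C/R: M = N·R / C = 152·6 / 16 = 912 / 16 = 57.

M = 57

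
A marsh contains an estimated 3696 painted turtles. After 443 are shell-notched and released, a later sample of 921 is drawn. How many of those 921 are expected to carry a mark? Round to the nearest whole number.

expected recaptures ≈ 110

Expected recaptures E[R] = M·C / N.
E[R] = 443 × 921 / 3696 = 408003 / 3696 ≈ 110.4 → 110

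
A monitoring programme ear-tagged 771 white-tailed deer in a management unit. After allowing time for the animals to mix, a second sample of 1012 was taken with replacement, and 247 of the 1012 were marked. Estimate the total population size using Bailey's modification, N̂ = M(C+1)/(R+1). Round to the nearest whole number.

N ≈ 3149

N̂ = 771·(1012+1)/(247+1) = 771·1013/248 = 781023/248 ≈ 3149.3 → 3149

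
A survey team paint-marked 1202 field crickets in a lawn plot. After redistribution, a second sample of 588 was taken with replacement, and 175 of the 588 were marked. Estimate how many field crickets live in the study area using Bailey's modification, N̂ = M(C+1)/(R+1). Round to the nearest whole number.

N̂ = 1202·(588+1)/(175+1) = 1202·589/176 = 707978/176 ≈ 4022.6 → 4023

N ≈ 4023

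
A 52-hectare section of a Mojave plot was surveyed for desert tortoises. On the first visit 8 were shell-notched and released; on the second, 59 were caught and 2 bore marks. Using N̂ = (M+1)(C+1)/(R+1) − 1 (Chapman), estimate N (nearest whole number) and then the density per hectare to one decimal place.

density ≈ 3.4 desert tortoises per hectare

N̂ = 9·60/3 − 1 = 540/3 − 1 = 179
Density = N̂ / area = 179 / 52 ≈ 3.44 → 3.4 per hectare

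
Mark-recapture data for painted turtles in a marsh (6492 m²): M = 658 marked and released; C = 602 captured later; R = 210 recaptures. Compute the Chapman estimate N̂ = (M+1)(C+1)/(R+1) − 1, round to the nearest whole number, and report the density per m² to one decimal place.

N̂ = 659·603/211 − 1 = 397377/211 − 1 ≈ 1882.3 → 1882
Density = N̂ / area = 1882 / 6492 ≈ 0.29 → 0.3 per m²

density ≈ 0.3 painted turtles per m²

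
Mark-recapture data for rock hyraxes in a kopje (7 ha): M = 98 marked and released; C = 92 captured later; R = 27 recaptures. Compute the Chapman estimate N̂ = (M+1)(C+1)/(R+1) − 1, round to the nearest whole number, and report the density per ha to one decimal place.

density ≈ 46.9 rock hyraxes per ha

N̂ = 99·93/28 − 1 = 9207/28 − 1 ≈ 327.8 → 328
Density = N̂ / area = 328 / 7 ≈ 46.86 → 46.9 per ha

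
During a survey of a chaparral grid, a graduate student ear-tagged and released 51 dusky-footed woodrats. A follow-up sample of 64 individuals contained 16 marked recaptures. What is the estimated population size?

N = 204

Lincoln-Petersen assumes M/N = R/C, so N = M·C / R.
N = (51 × 64) / 16 = 3264 / 16 = 204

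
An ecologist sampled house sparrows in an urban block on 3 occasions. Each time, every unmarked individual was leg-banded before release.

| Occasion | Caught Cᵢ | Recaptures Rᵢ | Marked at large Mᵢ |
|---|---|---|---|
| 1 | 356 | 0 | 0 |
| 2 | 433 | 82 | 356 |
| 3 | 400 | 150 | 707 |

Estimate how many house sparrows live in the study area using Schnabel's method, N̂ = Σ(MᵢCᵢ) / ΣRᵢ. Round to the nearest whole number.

Σ MᵢCᵢ = 0·356 + 356·433 + 707·400 = 0 + 154148 + 282800 = 436948
Σ Rᵢ = 0 + 82 + 150 = 232
N̂ = 436948 / 232 ≈ 1883.4 → 1883

N ≈ 1883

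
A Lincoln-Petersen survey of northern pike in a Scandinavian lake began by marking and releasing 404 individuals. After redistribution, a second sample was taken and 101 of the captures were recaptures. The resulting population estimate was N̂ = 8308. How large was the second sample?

From N = M·C/R: C = N·R / M = 8308·101 / 404 = 839108 / 404 = 2077.

C = 2077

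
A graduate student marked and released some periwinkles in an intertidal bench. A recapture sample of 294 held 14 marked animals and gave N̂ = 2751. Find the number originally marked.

M = 131

From N = M·C/R: M = N·R / C = 2751·14 / 294 = 38514 / 294 = 131.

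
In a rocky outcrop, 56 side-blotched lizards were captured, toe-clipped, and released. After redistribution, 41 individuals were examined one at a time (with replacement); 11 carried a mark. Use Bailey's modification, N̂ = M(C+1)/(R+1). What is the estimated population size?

N = 196

N̂ = 56·(41+1)/(11+1) = 56·42/12 = 2352/12 = 196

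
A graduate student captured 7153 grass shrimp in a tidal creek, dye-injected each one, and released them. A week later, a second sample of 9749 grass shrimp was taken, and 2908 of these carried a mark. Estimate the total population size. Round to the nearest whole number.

N ≈ 23,980

The marked fraction in the recapture sample should equal the marked fraction in the population: 2908/9749 = 7153/N.
N = (7153 × 9749) / 2908 = 69734597 / 2908 ≈ 23980.3 → 23980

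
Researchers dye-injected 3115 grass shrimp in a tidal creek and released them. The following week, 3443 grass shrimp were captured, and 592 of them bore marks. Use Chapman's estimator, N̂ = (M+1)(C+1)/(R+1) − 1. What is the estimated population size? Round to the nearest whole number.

N̂ = (3115+1)(3443+1)/(592+1) − 1 = 3116·3444/593 − 1
= 10731504/593 − 1 ≈ 18097.0 − 1 ≈ 18096.0 → 18096

N ≈ 18,096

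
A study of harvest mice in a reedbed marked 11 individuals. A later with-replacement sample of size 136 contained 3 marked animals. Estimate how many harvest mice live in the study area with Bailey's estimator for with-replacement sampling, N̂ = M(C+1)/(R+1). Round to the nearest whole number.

N ≈ 377

N̂ = 11·(136+1)/(3+1) = 11·137/4 = 1507/4 ≈ 376.8 → 377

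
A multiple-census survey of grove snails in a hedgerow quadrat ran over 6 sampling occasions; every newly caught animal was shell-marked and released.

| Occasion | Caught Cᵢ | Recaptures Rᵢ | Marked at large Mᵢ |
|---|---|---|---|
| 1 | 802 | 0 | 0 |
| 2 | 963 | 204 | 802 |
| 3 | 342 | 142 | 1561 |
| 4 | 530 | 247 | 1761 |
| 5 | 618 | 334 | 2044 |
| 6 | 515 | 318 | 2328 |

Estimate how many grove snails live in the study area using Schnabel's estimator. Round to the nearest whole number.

Σ MᵢCᵢ = 0·802 + 802·963 + 1561·342 + 1761·530 + 2044·618 + 2328·515 = 0 + 772326 + 533862 + 933330 + 1263192 + 1198920 = 4701630
Σ Rᵢ = 0 + 204 + 142 + 247 + 334 + 318 = 1245
N̂ = 4701630 / 1245 ≈ 3776.4 → 3776

N ≈ 3776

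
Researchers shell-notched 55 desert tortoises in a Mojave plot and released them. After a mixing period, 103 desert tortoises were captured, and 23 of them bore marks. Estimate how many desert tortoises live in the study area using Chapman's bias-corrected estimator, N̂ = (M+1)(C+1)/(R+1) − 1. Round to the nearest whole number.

N ≈ 242

N̂ = (55+1)(103+1)/(23+1) − 1 = 56·104/24 − 1
= 5824/24 − 1 ≈ 242.7 − 1 ≈ 241.7 → 242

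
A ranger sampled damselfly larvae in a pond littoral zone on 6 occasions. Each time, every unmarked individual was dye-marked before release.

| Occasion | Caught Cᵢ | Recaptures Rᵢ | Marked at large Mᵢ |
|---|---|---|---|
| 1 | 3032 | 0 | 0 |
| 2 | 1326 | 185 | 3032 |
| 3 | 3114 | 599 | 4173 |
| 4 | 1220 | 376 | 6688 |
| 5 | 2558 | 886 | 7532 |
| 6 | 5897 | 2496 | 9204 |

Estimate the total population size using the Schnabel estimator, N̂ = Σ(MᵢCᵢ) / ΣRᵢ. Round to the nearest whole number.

Σ MᵢCᵢ = 0·3032 + 3032·1326 + 4173·3114 + 6688·1220 + 7532·2558 + 9204·5897 = 0 + 4020432 + 12994722 + 8159360 + 19266856 + 54275988 = 98717358
Σ Rᵢ = 0 + 185 + 599 + 376 + 886 + 2496 = 4542
N̂ = 98717358 / 4542 ≈ 21734.3 → 21734

N ≈ 21,734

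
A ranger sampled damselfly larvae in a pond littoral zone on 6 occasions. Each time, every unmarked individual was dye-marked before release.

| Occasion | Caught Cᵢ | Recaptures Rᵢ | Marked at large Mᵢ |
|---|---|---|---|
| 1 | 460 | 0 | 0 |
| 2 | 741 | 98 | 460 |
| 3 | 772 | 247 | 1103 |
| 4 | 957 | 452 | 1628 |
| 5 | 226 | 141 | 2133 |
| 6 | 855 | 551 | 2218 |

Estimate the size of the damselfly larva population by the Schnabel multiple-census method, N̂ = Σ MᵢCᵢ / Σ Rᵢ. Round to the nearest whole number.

N ≈ 3444

Σ MᵢCᵢ = 0·460 + 460·741 + 1103·772 + 1628·957 + 2133·226 + 2218·855 = 0 + 340860 + 851516 + 1557996 + 482058 + 1896390 = 5128820
Σ Rᵢ = 0 + 98 + 247 + 452 + 141 + 551 = 1489
N̂ = 5128820 / 1489 ≈ 3444.47 → 3444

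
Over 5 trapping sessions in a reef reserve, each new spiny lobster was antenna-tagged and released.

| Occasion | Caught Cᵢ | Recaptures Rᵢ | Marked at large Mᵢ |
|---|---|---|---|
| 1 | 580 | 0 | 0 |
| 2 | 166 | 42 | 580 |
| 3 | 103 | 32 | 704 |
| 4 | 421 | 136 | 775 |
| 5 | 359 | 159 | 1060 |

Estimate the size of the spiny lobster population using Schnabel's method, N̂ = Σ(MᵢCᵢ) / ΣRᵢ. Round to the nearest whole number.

N ≈ 2373

Σ MᵢCᵢ = 0·580 + 580·166 + 704·103 + 775·421 + 1060·359 = 0 + 96280 + 72512 + 326275 + 380540 = 875607
Σ Rᵢ = 0 + 42 + 32 + 136 + 159 = 369
N̂ = 875607 / 369 ≈ 2372.9 → 2373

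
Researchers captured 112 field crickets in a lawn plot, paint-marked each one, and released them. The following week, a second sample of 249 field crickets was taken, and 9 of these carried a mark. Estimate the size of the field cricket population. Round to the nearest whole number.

N ≈ 3099

Lincoln-Petersen assumes M/N = R/C, so N = M·C / R.
N = (112 × 249) / 9 = 27888 / 9 ≈ 3098.7 → 3099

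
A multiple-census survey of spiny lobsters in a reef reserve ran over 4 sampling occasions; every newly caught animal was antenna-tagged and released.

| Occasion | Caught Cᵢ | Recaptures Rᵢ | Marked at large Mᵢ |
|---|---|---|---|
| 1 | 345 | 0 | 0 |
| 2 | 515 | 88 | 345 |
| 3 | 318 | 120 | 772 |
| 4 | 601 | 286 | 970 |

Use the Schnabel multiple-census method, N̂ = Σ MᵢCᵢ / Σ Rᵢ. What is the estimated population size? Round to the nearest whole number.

Σ MᵢCᵢ = 0·345 + 345·515 + 772·318 + 970·601 = 0 + 177675 + 245496 + 582970 = 1006141
Σ Rᵢ = 0 + 88 + 120 + 286 = 494
N̂ = 1006141 / 494 ≈ 2036.7 → 2037

N ≈ 2037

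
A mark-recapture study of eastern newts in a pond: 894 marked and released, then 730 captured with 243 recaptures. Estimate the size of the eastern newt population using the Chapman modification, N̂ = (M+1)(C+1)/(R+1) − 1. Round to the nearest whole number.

N̂ = (894+1)(730+1)/(243+1) − 1 = 895·731/244 − 1
= 654245/244 − 1 ≈ 2681.3 − 1 ≈ 2680.3 → 2680

N ≈ 2680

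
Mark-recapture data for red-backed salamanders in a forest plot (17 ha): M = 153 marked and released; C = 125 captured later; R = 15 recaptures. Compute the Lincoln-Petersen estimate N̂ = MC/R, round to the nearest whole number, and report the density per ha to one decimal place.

density ≈ 75.0 red-backed salamanders per ha

N̂ = 153·125/15 = 19125/15 = 1275
Density = N̂ / area = 1275 / 17 = 75.0 per ha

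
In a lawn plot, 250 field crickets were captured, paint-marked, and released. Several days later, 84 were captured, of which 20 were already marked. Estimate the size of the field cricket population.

N = 1050

The marked fraction in the recapture sample should equal the marked fraction in the population: 20/84 = 250/N.
N = (250 × 84) / 20 = 21000 / 20 = 1050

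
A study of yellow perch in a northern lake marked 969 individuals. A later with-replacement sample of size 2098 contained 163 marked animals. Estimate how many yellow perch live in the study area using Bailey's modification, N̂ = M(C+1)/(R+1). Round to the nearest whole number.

N̂ = 969·(2098+1)/(163+1) = 969·2099/164 = 2033931/164 ≈ 12402.0 → 12402

N ≈ 12,402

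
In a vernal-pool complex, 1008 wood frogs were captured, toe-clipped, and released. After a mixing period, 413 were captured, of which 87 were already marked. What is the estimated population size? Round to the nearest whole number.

N ≈ 4785

N = (1008 × 413) / 87 = 416304 / 87 ≈ 4785.1 → 4785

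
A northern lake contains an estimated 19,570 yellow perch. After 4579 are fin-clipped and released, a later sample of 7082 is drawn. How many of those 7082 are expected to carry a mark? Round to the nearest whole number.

expected recaptures ≈ 1657

Expected recaptures E[R] = M·C / N.
E[R] = 4579 × 7082 / 19570 = 32428478 / 19570 ≈ 1657.1 → 1657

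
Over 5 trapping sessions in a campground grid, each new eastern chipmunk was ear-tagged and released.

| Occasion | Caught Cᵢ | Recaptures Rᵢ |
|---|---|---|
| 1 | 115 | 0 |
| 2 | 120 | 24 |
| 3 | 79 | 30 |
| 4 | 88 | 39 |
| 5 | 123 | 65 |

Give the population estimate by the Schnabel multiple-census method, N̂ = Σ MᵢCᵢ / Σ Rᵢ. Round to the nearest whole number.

Marked at large before each occasion: Mᵢ = Σⱼ<ᵢ (Cⱼ − Rⱼ) → M1=0, M2=115, M3=211, M4=260, M5=309
Σ MᵢCᵢ = 0·115 + 115·120 + 211·79 + 260·88 + 309·123 = 0 + 13800 + 16669 + 22880 + 38007 = 91356
Σ Rᵢ = 0 + 24 + 30 + 39 + 65 = 158
N̂ = 91356 / 158 ≈ 578.2 → 578

N ≈ 578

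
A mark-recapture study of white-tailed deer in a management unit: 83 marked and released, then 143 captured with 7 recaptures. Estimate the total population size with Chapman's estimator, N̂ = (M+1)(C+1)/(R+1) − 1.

N̂ = (83+1)(143+1)/(7+1) − 1 = 84·144/8 − 1
= 12096/8 − 1 = 1512 − 1 = 1511

N = 1511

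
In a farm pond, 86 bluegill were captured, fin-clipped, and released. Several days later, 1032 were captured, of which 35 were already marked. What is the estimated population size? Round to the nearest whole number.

Lincoln-Petersen assumes M/N = R/C, so N = M·C / R.
N = (86 × 1032) / 35 = 88752 / 35 ≈ 2535.8 → 2536

N ≈ 2536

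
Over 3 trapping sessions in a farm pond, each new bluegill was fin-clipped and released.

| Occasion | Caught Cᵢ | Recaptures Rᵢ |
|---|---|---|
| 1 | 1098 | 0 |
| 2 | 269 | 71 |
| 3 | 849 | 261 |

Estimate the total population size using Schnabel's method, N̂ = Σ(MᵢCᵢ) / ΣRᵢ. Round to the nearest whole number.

Marked at large before each occasion: Mᵢ = Σⱼ<ᵢ (Cⱼ − Rⱼ) → M1=0, M2=1098, M3=1296
Σ MᵢCᵢ = 0·1098 + 1098·269 + 1296·849 = 0 + 295362 + 1100304 = 1395666
Σ Rᵢ = 0 + 71 + 261 = 332
N̂ = 1395666 / 332 ≈ 4203.8 → 4204

N ≈ 4204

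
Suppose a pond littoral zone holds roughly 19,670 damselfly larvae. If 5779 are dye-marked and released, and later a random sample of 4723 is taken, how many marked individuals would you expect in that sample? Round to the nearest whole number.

expected recaptures ≈ 1388

The marked fraction of the population is 5779/19670, so in a sample of 4723 expect C·(M/N) marked.
E[R] = 5779 × 4723 / 19670 = 27294217 / 19670 ≈ 1387.6 → 1388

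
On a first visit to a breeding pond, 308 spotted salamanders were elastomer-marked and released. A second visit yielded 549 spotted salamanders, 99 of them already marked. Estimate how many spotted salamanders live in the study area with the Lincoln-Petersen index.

Lincoln-Petersen assumes M/N = R/C, so N = M·C / R.
N = (308 × 549) / 99 = 169092 / 99 = 1708

N = 1708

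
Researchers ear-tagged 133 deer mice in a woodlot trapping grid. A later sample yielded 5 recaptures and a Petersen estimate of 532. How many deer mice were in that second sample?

From N = M·C/R: C = N·R / M = 532·5 / 133 = 2660 / 133 = 20.

C = 20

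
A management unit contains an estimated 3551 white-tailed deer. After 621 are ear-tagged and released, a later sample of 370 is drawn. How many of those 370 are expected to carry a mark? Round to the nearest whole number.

expected recaptures ≈ 65

The marked fraction of the population is 621/3551, so in a sample of 370 expect C·(M/N) marked.
E[R] = 621 × 370 / 3551 = 229770 / 3551 ≈ 64.7 → 65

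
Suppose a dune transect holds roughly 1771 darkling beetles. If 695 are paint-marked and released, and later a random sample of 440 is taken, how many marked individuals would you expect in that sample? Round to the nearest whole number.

Expected recaptures E[R] = M·C / N.
E[R] = 695 × 440 / 1771 = 305800 / 1771 ≈ 172.7 → 173

expected recaptures ≈ 173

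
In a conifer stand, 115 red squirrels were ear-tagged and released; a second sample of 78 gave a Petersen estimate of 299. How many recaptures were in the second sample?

R = 30

From N = M·C/R: R = M·C / N = 115·78 / 299 = 8970 / 299 = 30.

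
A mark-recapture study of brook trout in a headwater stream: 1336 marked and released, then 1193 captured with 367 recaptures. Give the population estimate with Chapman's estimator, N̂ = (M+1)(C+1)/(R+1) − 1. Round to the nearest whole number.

N̂ = (1336+1)(1193+1)/(367+1) − 1 = 1337·1194/368 − 1
= 1596378/368 − 1 ≈ 4338.0 − 1 ≈ 4337.0 → 4337

N ≈ 4337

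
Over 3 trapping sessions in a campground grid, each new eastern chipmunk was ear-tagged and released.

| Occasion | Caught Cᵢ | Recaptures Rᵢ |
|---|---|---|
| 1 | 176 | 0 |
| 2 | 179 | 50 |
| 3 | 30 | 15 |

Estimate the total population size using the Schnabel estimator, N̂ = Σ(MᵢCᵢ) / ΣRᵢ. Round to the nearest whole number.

N ≈ 625

Marked at large before each occasion: Mᵢ = Σⱼ<ᵢ (Cⱼ − Rⱼ) → M1=0, M2=176, M3=305
Σ MᵢCᵢ = 0·176 + 176·179 + 305·30 = 0 + 31504 + 9150 = 40654
Σ Rᵢ = 0 + 50 + 15 = 65
N̂ = 40654 / 65 ≈ 625.4 → 625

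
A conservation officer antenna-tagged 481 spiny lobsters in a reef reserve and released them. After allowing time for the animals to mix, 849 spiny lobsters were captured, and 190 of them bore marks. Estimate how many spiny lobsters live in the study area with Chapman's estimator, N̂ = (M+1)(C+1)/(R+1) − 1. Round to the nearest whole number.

N̂ = (481+1)(849+1)/(190+1) − 1 = 482·850/191 − 1
= 409700/191 − 1 ≈ 2145.0 − 1 ≈ 2144.0 → 2144

N ≈ 2144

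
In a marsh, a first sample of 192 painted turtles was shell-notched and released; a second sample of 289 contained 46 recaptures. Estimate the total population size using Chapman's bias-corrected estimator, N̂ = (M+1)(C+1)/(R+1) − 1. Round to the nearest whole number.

N̂ = (192+1)(289+1)/(46+1) − 1 = 193·290/47 − 1
= 55970/47 − 1 ≈ 1190.9 − 1 ≈ 1189.9 → 1190

N ≈ 1190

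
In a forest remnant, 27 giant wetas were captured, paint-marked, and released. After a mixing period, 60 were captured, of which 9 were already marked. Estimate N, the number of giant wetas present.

N = 180

If marked individuals mix randomly, R/C ≈ M/N, giving N ≈ M·C/R.
N = (27 × 60) / 9 = 1620 / 9 = 180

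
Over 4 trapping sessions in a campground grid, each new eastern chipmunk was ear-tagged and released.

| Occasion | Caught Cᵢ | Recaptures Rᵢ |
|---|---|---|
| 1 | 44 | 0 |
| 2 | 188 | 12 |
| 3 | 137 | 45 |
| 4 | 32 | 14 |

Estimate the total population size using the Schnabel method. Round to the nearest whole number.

Marked at large before each occasion: Mᵢ = Σⱼ<ᵢ (Cⱼ − Rⱼ) → M1=0, M2=44, M3=220, M4=312
Σ MᵢCᵢ = 0·44 + 44·188 + 220·137 + 312·32 = 0 + 8272 + 30140 + 9984 = 48396
Σ Rᵢ = 0 + 12 + 45 + 14 = 71
N̂ = 48396 / 71 ≈ 681.6 → 682

N ≈ 682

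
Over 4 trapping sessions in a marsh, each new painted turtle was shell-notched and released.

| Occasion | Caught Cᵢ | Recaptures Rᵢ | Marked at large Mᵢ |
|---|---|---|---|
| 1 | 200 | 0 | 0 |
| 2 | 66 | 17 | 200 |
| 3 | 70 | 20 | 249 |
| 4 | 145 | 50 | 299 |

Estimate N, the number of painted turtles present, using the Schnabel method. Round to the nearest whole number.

N ≈ 850

Σ MᵢCᵢ = 0·200 + 200·66 + 249·70 + 299·145 = 0 + 13200 + 17430 + 43355 = 73985
Σ Rᵢ = 0 + 17 + 20 + 50 = 87
N̂ = 73985 / 87 ≈ 850.4 → 850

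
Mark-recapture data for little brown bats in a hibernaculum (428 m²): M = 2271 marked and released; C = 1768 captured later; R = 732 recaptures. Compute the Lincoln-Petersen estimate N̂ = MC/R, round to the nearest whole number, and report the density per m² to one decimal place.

density ≈ 12.8 little brown bats per m²

N̂ = 2271·1768/732 = 4015128/732 ≈ 5485.1 → 5485
Density = N̂ / area = 5485 / 428 ≈ 12.82 → 12.8 per m²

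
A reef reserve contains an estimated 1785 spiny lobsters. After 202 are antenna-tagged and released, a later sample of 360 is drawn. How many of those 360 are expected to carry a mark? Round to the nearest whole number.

expected recaptures ≈ 41

Expected recaptures E[R] = M·C / N.
E[R] = 202 × 360 / 1785 = 72720 / 1785 ≈ 40.7 → 41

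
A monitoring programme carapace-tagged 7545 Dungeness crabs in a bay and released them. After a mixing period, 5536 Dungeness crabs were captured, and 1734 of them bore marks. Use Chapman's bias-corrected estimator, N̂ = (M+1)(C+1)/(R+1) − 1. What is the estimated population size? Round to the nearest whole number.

N̂ = (7545+1)(5536+1)/(1734+1) − 1 = 7546·5537/1735 − 1
= 41782202/1735 − 1 ≈ 24082.0 − 1 ≈ 24081.0 → 24081

N ≈ 24,081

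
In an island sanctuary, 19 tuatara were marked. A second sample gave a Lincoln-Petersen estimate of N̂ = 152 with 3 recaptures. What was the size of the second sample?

From N = M·C/R: C = N·R / M = 152·3 / 19 = 456 / 19 = 24.

C = 24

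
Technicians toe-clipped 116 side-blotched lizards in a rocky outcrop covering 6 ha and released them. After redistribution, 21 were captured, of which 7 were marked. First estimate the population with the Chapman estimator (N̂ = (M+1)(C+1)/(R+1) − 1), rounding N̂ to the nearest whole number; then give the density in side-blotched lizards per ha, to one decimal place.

N̂ = 117·22/8 − 1 = 2574/8 − 1 ≈ 320.8 → 321
Density = N̂ / area = 321 / 6 ≈ 53.50 → 53.5 per ha

density ≈ 53.5 side-blotched lizards per ha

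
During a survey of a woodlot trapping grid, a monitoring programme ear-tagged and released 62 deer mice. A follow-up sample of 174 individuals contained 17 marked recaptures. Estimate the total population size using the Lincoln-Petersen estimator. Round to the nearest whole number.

N ≈ 635

If marked individuals mix randomly, R/C ≈ M/N, giving N ≈ M·C/R.
N = (62 × 174) / 17 = 10788 / 17 ≈ 634.6 → 635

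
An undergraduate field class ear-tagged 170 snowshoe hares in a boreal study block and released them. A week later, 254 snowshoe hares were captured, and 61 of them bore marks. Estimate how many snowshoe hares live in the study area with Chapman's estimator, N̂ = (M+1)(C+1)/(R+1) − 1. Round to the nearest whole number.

N ≈ 702

N̂ = (170+1)(254+1)/(61+1) − 1 = 171·255/62 − 1
= 43605/62 − 1 ≈ 703.3 − 1 ≈ 702.3 → 702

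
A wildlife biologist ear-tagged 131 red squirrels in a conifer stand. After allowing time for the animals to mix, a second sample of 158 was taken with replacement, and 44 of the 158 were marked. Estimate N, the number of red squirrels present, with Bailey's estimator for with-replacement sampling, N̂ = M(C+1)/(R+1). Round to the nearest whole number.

N̂ = 131·(158+1)/(44+1) = 131·159/45 = 20829/45 ≈ 462.9 → 463

N ≈ 463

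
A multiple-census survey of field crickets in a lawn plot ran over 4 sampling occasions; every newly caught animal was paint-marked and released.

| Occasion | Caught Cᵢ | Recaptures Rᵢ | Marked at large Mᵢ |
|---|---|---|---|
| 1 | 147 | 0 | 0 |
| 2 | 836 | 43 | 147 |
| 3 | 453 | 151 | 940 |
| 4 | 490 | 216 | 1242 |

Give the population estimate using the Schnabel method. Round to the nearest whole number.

Σ MᵢCᵢ = 0·147 + 147·836 + 940·453 + 1242·490 = 0 + 122892 + 425820 + 608580 = 1157292
Σ Rᵢ = 0 + 43 + 151 + 216 = 410
N̂ = 1157292 / 410 ≈ 2822.7 → 2823

N ≈ 2823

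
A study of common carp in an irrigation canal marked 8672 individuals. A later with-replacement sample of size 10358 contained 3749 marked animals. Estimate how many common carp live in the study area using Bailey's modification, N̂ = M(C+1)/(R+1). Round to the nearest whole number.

N ≈ 23,956

N̂ = 8672·(10358+1)/(3749+1) = 8672·10359/3750 = 89833248/3750 ≈ 23955.5 → 23956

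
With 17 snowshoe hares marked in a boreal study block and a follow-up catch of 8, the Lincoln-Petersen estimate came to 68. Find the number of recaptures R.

R = 2

From N = M·C/R: R = M·C / N = 17·8 / 68 = 136 / 68 = 2.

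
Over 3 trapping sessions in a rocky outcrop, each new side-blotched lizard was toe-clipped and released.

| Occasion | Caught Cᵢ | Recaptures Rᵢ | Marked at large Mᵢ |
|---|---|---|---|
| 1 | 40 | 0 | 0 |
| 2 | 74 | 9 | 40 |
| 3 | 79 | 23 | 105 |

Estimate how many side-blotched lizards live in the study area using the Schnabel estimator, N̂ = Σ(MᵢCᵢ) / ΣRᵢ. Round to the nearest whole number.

N ≈ 352

Σ MᵢCᵢ = 0·40 + 40·74 + 105·79 = 0 + 2960 + 8295 = 11255
Σ Rᵢ = 0 + 9 + 23 = 32
N̂ = 11255 / 32 ≈ 351.7 → 352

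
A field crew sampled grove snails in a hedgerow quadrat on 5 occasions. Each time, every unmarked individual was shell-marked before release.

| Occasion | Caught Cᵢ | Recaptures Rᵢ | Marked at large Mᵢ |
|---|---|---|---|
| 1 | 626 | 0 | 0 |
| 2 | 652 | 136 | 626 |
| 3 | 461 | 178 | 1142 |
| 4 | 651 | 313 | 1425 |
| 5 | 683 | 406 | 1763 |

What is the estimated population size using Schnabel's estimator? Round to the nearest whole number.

N ≈ 2968

Σ MᵢCᵢ = 0·626 + 626·652 + 1142·461 + 1425·651 + 1763·683 = 0 + 408152 + 526462 + 927675 + 1204129 = 3066418
Σ Rᵢ = 0 + 136 + 178 + 313 + 406 = 1033
N̂ = 3066418 / 1033 ≈ 2968.46 → 2968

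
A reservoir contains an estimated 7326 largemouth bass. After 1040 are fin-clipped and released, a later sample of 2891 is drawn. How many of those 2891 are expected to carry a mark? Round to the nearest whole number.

expected recaptures ≈ 410

The marked fraction of the population is 1040/7326, so in a sample of 2891 expect C·(M/N) marked.
E[R] = 1040 × 2891 / 7326 = 3006640 / 7326 ≈ 410.4 → 410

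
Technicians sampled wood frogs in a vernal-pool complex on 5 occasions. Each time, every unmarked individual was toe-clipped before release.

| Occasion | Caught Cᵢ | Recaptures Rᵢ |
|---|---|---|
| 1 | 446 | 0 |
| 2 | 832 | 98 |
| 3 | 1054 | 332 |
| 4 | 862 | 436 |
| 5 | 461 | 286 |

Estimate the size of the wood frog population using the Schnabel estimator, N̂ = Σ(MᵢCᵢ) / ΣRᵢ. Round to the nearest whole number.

Marked at large before each occasion: Mᵢ = Σⱼ<ᵢ (Cⱼ − Rⱼ) → M1=0, M2=446, M3=1180, M4=1902, M5=2328
Σ MᵢCᵢ = 0·446 + 446·832 + 1180·1054 + 1902·862 + 2328·461 = 0 + 371072 + 1243720 + 1639524 + 1073208 = 4327524
Σ Rᵢ = 0 + 98 + 332 + 436 + 286 = 1152
N̂ = 4327524 / 1152 ≈ 3756.5 → 3757

N ≈ 3757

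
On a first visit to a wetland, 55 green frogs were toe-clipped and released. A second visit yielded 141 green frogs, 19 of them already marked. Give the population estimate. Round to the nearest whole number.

N ≈ 408

The marked fraction in the recapture sample should equal the marked fraction in the population: 19/141 = 55/N.
N = (55 × 141) / 19 = 7755 / 19 ≈ 408.2 → 408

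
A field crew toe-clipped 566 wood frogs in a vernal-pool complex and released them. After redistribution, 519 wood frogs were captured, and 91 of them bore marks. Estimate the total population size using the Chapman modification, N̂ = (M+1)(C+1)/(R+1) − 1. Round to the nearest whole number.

N̂ = (566+1)(519+1)/(91+1) − 1 = 567·520/92 − 1
= 294840/92 − 1 ≈ 3204.8 − 1 ≈ 3203.8 → 3204

N ≈ 3204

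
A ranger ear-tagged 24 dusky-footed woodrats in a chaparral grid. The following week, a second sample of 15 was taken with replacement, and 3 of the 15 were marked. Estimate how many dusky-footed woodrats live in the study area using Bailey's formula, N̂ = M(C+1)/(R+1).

N̂ = 24·(15+1)/(3+1) = 24·16/4 = 384/4 = 96

N = 96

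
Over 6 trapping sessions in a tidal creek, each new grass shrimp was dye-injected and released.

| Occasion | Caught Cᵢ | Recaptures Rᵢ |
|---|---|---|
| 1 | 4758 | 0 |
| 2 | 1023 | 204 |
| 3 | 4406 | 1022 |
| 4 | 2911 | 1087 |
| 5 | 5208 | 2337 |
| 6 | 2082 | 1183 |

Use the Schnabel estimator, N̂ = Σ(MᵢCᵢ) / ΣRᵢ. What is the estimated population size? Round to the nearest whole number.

Marked at large before each occasion: Mᵢ = Σⱼ<ᵢ (Cⱼ − Rⱼ) → M1=0, M2=4758, M3=5577, M4=8961, M5=10785, M6=13656
Σ MᵢCᵢ = 0·4758 + 4758·1023 + 5577·4406 + 8961·2911 + 10785·5208 + 13656·2082 = 0 + 4867434 + 24572262 + 26085471 + 56168280 + 28431792 = 140125239
Σ Rᵢ = 0 + 204 + 1022 + 1087 + 2337 + 1183 = 5833
N̂ = 140125239 / 5833 ≈ 24022.8 → 24023

N ≈ 24,023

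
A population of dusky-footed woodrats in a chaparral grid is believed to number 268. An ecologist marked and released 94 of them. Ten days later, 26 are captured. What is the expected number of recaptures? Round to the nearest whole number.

The marked fraction of the population is 94/268, so in a sample of 26 expect C·(M/N) marked.
E[R] = 94 × 26 / 268 = 2444 / 268 ≈ 9.1 → 9

expected recaptures ≈ 9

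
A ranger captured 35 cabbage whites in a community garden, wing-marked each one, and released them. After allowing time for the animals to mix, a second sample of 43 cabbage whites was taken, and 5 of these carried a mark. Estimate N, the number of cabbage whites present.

N = 301

Lincoln-Petersen assumes M/N = R/C, so N = M·C / R.
N = (35 × 43) / 5 = 1505 / 5 = 301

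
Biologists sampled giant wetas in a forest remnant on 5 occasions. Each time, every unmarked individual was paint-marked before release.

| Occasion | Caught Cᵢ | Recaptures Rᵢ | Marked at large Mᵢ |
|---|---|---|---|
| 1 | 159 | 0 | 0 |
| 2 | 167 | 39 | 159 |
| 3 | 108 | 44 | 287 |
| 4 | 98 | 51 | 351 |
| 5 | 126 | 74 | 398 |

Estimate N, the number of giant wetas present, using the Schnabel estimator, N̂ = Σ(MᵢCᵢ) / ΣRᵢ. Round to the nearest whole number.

N ≈ 683

Σ MᵢCᵢ = 0·159 + 159·167 + 287·108 + 351·98 + 398·126 = 0 + 26553 + 30996 + 34398 + 50148 = 142095
Σ Rᵢ = 0 + 39 + 44 + 51 + 74 = 208
N̂ = 142095 / 208 ≈ 683.1 → 683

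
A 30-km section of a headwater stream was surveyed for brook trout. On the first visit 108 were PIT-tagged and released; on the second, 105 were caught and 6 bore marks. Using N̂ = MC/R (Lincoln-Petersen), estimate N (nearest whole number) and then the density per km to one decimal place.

density ≈ 63.0 brook trout per km

N̂ = 108·105/6 = 11340/6 = 1890
Density = N̂ / area = 1890 / 30 = 63.0 per km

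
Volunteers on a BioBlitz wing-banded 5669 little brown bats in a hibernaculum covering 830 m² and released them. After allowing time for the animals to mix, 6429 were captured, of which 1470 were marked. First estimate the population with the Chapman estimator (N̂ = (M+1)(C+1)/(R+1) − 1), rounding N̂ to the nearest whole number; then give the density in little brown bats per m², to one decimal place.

density ≈ 29.9 little brown bats per m²

N̂ = 5670·6430/1471 − 1 = 36458100/1471 − 1 ≈ 24783.6 → 24784
Density = N̂ / area = 24784 / 830 ≈ 29.86 → 29.9 per m²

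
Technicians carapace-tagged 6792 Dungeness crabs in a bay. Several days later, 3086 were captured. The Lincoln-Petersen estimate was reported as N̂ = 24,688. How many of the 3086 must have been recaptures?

From N = M·C/R: R = M·C / N = 6792·3086 / 24688 = 20960112 / 24688 = 849.

R = 849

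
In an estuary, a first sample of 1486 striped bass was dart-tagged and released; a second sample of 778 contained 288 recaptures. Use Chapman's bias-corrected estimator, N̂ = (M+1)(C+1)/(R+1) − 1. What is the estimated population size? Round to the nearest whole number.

N̂ = (1486+1)(778+1)/(288+1) − 1 = 1487·779/289 − 1
= 1158373/289 − 1 ≈ 4008.2 − 1 ≈ 4007.2 → 4007

N ≈ 4007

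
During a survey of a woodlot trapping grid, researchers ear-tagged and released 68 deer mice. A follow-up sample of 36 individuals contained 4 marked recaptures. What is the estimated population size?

N = (68 × 36) / 4 = 2448 / 4 = 612

N = 612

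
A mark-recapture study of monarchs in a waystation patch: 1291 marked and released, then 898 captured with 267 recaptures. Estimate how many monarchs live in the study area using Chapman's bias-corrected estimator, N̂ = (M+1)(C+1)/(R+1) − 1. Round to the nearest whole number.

N̂ = (1291+1)(898+1)/(267+1) − 1 = 1292·899/268 − 1
= 1161508/268 − 1 ≈ 4334.0 − 1 ≈ 4333.0 → 4333

N ≈ 4333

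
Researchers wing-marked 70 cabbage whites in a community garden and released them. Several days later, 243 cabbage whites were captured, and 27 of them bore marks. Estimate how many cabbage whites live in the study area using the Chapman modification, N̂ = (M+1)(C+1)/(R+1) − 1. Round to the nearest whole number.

N̂ = (70+1)(243+1)/(27+1) − 1 = 71·244/28 − 1
= 17324/28 − 1 ≈ 618.7 − 1 ≈ 617.7 → 618

N ≈ 618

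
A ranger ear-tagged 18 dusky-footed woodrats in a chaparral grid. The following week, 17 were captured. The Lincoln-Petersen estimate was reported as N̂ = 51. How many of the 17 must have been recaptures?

R = 6

From N = M·C/R: R = M·C / N = 18·17 / 51 = 306 / 51 = 6.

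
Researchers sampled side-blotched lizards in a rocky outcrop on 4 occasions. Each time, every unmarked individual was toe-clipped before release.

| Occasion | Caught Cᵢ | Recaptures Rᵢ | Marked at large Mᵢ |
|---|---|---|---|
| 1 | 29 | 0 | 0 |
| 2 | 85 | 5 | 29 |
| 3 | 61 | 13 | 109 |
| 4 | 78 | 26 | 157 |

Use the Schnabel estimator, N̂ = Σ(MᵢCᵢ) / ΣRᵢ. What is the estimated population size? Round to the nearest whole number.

Σ MᵢCᵢ = 0·29 + 29·85 + 109·61 + 157·78 = 0 + 2465 + 6649 + 12246 = 21360
Σ Rᵢ = 0 + 5 + 13 + 26 = 44
N̂ = 21360 / 44 ≈ 485.45 → 485

N ≈ 485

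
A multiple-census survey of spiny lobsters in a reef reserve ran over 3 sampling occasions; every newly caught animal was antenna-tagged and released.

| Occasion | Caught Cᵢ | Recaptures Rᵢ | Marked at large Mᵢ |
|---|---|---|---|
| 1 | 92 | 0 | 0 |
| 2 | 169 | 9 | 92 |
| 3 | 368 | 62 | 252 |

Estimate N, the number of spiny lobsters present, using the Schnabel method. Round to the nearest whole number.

N ≈ 1525

Σ MᵢCᵢ = 0·92 + 92·169 + 252·368 = 0 + 15548 + 92736 = 108284
Σ Rᵢ = 0 + 9 + 62 = 71
N̂ = 108284 / 71 ≈ 1525.1 → 1525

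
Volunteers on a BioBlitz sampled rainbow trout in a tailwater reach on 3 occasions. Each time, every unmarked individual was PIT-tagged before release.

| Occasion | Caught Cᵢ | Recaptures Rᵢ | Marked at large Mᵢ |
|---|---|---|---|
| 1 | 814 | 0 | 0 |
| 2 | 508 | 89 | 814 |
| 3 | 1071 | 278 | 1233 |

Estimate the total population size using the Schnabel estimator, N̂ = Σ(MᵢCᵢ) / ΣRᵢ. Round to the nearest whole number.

N ≈ 4725

Σ MᵢCᵢ = 0·814 + 814·508 + 1233·1071 = 0 + 413512 + 1320543 = 1734055
Σ Rᵢ = 0 + 89 + 278 = 367
N̂ = 1734055 / 367 ≈ 4724.9 → 4725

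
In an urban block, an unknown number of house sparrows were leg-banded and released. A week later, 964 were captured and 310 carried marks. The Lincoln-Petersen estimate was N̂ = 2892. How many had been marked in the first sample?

M = 930

From N = M·C/R: M = N·R / C = 2892·310 / 964 = 896520 / 964 = 930.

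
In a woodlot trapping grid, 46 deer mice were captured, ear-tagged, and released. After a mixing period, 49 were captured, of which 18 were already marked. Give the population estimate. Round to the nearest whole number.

N = (46 × 49) / 18 = 2254 / 18 ≈ 125.2 → 125

N ≈ 125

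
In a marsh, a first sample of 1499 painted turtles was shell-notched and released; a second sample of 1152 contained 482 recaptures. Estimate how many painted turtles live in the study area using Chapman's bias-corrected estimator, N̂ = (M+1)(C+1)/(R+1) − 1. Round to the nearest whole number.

N ≈ 3580

N̂ = (1499+1)(1152+1)/(482+1) − 1 = 1500·1153/483 − 1
= 1729500/483 − 1 ≈ 3580.7 − 1 ≈ 3579.7 → 3580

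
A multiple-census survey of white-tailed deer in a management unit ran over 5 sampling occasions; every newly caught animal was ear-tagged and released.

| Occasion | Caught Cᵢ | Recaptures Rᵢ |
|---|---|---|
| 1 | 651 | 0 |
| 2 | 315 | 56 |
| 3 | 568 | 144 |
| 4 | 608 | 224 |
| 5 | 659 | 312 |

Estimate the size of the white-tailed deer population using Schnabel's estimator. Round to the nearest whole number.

N ≈ 3621

Marked at large before each occasion: Mᵢ = Σⱼ<ᵢ (Cⱼ − Rⱼ) → M1=0, M2=651, M3=910, M4=1334, M5=1718
Σ MᵢCᵢ = 0·651 + 651·315 + 910·568 + 1334·608 + 1718·659 = 0 + 205065 + 516880 + 811072 + 1132162 = 2665179
Σ Rᵢ = 0 + 56 + 144 + 224 + 312 = 736
N̂ = 2665179 / 736 ≈ 3621.2 → 3621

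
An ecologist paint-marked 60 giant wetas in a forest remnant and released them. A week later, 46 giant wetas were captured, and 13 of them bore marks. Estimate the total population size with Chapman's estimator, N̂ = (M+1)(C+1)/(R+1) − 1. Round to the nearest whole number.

N ≈ 204

N̂ = (60+1)(46+1)/(13+1) − 1 = 61·47/14 − 1
= 2867/14 − 1 ≈ 204.8 − 1 ≈ 203.8 → 204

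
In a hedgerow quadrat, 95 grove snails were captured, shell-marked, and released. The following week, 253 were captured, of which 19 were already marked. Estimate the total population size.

The marked fraction in the recapture sample should equal the marked fraction in the population: 19/253 = 95/N.
N = (95 × 253) / 19 = 24035 / 19 = 1265

N = 1265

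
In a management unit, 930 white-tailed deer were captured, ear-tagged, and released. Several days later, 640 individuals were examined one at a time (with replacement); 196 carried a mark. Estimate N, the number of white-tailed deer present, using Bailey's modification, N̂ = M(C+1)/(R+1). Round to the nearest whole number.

N̂ = 930·(640+1)/(196+1) = 930·641/197 = 596130/197 ≈ 3026.0 → 3026

N ≈ 3026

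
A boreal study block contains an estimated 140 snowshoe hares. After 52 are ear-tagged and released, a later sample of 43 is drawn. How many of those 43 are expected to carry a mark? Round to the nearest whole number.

The marked fraction of the population is 52/140, so in a sample of 43 expect C·(M/N) marked.
E[R] = 52 × 43 / 140 = 2236 / 140 ≈ 16.0 → 16

expected recaptures ≈ 16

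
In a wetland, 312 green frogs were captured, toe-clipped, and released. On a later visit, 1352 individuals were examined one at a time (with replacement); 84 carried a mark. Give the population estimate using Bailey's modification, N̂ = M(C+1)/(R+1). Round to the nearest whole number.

N̂ = 312·(1352+1)/(84+1) = 312·1353/85 = 422136/85 ≈ 4966.3 → 4966

N ≈ 4966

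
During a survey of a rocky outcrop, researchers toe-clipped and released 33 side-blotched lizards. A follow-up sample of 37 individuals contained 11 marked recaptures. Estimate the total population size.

The marked fraction in the recapture sample should equal the marked fraction in the population: 11/37 = 33/N.
N = (33 × 37) / 11 = 1221 / 11 = 111

N = 111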